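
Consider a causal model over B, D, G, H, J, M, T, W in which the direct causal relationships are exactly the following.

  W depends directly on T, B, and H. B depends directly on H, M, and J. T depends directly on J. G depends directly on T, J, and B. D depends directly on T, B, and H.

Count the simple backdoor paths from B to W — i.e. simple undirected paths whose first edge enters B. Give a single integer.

6

A backdoor path from B to W is any simple undirected path whose first edge points into B (i.e. leaves B via a parent).
Parents of B: {H, J, M}.
Enumerating:
  P1: B <- J -> T -> W
  P2: B <- J -> T -> D <- H -> W
  P3: B <- J -> G <- T -> W
  P4: B <- J -> G <- T -> D <- H -> W
  P5: B <- H -> W
  P6: B <- H -> D <- T -> W
That exhausts the simple backdoor paths. Count: 6.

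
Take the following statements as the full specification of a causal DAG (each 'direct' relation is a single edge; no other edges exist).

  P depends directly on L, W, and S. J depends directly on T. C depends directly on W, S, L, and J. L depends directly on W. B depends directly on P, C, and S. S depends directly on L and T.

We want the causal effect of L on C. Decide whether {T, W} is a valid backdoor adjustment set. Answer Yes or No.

Backdoor paths from L to C (paths whose first edge points into L):
  P1: L <- W -> C
  P2: L <- W -> P <- S <- T -> J -> C
  P3: L <- W -> P <- S -> C
  P4: L <- W -> P <- S -> B <- C
  P5: L <- W -> P -> B <- S <- T -> J -> C
  P6: L <- W -> P -> B <- S -> C
  P7: L <- W -> P -> B <- C
Condition 1 (no descendant of L in the set): holds — descendants of L are {B, C, P, S}; none are in {T, W}.
Condition 2 (every backdoor path blocked by {T, W}):
  P1: blocked at fork node W ∈ conditioning set.
  P2: blocked at fork node W ∈ conditioning set.
  P3: blocked at fork node W ∈ conditioning set.
  P4: blocked at fork node W ∈ conditioning set.
  P5: blocked at fork node W ∈ conditioning set.
  P6: blocked at fork node W ∈ conditioning set.
  P7: blocked at fork node W ∈ conditioning set.
{T, W} satisfies the backdoor criterion.

Yes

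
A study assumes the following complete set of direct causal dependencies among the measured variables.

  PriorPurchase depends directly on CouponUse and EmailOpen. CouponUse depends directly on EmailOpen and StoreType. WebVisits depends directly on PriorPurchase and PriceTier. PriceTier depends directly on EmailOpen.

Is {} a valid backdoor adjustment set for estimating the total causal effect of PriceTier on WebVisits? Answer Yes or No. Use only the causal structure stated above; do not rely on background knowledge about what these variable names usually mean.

No

Backdoor paths from PriceTier to WebVisits (paths whose first edge points into PriceTier):
  P1: PriceTier <- EmailOpen -> CouponUse -> PriorPurchase -> WebVisits
  P2: PriceTier <- EmailOpen -> PriorPurchase -> WebVisits
Condition 1 (no descendant of PriceTier in the set): holds — descendants of PriceTier are {WebVisits}; none are in {}.
Condition 2 (every backdoor path blocked by {}):
  P1: open — no interior node is in the conditioning set.
  P2: open — no interior node is in the conditioning set.
{} does not satisfy the backdoor criterion.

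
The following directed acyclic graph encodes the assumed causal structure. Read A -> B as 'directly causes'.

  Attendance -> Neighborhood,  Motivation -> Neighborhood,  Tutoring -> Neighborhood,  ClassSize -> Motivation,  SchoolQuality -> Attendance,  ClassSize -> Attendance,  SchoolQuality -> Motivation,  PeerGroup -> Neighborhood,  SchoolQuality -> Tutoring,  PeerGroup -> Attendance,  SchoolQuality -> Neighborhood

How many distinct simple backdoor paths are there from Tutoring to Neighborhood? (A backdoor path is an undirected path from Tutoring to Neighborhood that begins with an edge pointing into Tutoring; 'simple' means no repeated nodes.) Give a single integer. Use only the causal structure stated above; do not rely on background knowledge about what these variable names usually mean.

A backdoor path from Tutoring to Neighborhood is any simple undirected path whose first edge points into Tutoring (i.e. leaves Tutoring via a parent).
Parents of Tutoring: {SchoolQuality}.
Enumerating:
  P1: Tutoring <- SchoolQuality -> Attendance <- PeerGroup -> Neighborhood
  P2: Tutoring <- SchoolQuality -> Attendance <- ClassSize -> Motivation -> Neighborhood
  P3: Tutoring <- SchoolQuality -> Attendance -> Neighborhood
  P4: Tutoring <- SchoolQuality -> Motivation <- ClassSize -> Attendance <- PeerGroup -> Neighborhood
  P5: Tutoring <- SchoolQuality -> Motivation <- ClassSize -> Attendance -> Neighborhood
  P6: Tutoring <- SchoolQuality -> Motivation -> Neighborhood
  P7: Tutoring <- SchoolQuality -> Neighborhood
That exhausts the simple backdoor paths. Count: 7.

7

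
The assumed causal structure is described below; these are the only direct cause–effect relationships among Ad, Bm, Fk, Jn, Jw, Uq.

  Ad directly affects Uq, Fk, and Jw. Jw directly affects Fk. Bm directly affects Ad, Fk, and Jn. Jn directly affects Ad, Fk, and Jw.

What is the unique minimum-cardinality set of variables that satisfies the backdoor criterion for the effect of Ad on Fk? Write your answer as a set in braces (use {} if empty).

{Bm, Jn}

Variables eligible for adjustment (non-descendants of Ad, excluding Ad and Fk): {Bm, Jn}.
Backdoor paths from Ad to Fk:
  P1: Ad <- Bm -> Jn -> Jw -> Fk
  P2: Ad <- Bm -> Jn -> Fk
  P3: Ad <- Bm -> Fk
  P4: Ad <- Jn <- Bm -> Fk
  P5: Ad <- Jn -> Jw -> Fk
  P6: Ad <- Jn -> Fk
The empty set is not sufficient: P1 (Ad <- Bm -> Jn -> Jw -> Fk) has no collider blocking it and no conditioned non-collider, so it is open.
Try {Bm, Jn}:
  P1: blocked at fork node Bm ∈ conditioning set.
  P2: blocked at fork node Bm ∈ conditioning set.
  P3: blocked at fork node Bm ∈ conditioning set.
  P4: blocked at chain node Jn ∈ conditioning set.
  P5: blocked at fork node Jn ∈ conditioning set.
  P6: blocked at fork node Jn ∈ conditioning set.
{Bm, Jn} contains no descendant of Ad and blocks every backdoor path.
Every element of {Bm, Jn} is needed (dropping Bm leaves P3 open; dropping Jn leaves P5 open), so no proper subset is valid.
Among all size-2 subsets of the eligible variables, only {Bm, Jn} blocks every backdoor path, so it is the unique smallest valid adjustment set.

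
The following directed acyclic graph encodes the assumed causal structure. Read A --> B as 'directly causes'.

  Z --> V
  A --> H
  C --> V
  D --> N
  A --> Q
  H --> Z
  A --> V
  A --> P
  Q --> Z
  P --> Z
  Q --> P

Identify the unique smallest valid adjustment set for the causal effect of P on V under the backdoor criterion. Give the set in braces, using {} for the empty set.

{A, Q}

Variables eligible for adjustment (non-descendants of P, excluding P and V): {A, C, D, H, N, Q}.
Backdoor paths from P to V:
  P1: P <- A -> Q -> Z -> V
  P2: P <- A -> H -> Z -> V
  P3: P <- A -> V
  P4: P <- Q <- A -> H -> Z -> V
  P5: P <- Q <- A -> V
  P6: P <- Q -> Z <- H <- A -> V
  P7: P <- Q -> Z -> V
The empty set is not sufficient: P1 (P <- A -> Q -> Z -> V) has no collider blocking it and no conditioned non-collider, so it is open.
Try {A, Q}:
  P1: blocked at fork node A ∈ conditioning set.
  P2: blocked at fork node A ∈ conditioning set.
  P3: blocked at fork node A ∈ conditioning set.
  P4: blocked at chain node Q ∈ conditioning set.
  P5: blocked at chain node Q ∈ conditioning set.
  P6: blocked at fork node Q ∈ conditioning set.
  P7: blocked at fork node Q ∈ conditioning set.
{A, Q} contains no descendant of P and blocks every backdoor path.
Every element of {A, Q} is needed (dropping A leaves P2 open; dropping Q leaves P7 open), so no proper subset is valid.
Among all size-2 subsets of the eligible variables, only {A, Q} blocks every backdoor path, so it is the unique smallest valid adjustment set.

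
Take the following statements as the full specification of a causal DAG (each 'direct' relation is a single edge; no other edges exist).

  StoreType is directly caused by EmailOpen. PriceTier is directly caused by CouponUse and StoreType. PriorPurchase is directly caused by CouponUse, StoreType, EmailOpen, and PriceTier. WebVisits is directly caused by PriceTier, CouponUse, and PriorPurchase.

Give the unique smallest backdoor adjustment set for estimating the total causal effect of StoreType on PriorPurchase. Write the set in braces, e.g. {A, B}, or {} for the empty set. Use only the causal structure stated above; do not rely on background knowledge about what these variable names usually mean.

Variables eligible for adjustment (non-descendants of StoreType, excluding StoreType and PriorPurchase): {CouponUse, EmailOpen}.
Backdoor paths from StoreType to PriorPurchase:
  P1: StoreType <- EmailOpen -> PriorPurchase
The empty set is not sufficient: P1 (StoreType <- EmailOpen -> PriorPurchase) has no collider blocking it and no conditioned non-collider, so it is open.
Try {EmailOpen}:
  P1: blocked at fork node EmailOpen ∈ conditioning set.
{EmailOpen} contains no descendant of StoreType and blocks every backdoor path.
No other singleton works — e.g. {CouponUse} leaves P1 open — so {EmailOpen} is the unique smallest valid adjustment set.

{EmailOpen}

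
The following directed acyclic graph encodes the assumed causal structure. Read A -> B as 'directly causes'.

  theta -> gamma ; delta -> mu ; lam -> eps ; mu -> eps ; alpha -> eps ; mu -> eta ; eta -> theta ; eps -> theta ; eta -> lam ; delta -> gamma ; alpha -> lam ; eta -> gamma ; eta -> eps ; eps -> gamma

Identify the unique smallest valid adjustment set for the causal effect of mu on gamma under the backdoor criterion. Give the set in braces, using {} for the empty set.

{delta}

Variables eligible for adjustment (non-descendants of mu, excluding mu and gamma): {alpha, delta}.
Backdoor paths from mu to gamma:
  P1: mu <- delta -> gamma
The empty set is not sufficient: P1 (mu <- delta -> gamma) has no collider blocking it and no conditioned non-collider, so it is open.
Try {delta}:
  P1: blocked at fork node delta ∈ conditioning set.
{delta} contains no descendant of mu and blocks every backdoor path.
No other singleton works — e.g. {alpha} leaves P1 open — so {delta} is the unique smallest valid adjustment set.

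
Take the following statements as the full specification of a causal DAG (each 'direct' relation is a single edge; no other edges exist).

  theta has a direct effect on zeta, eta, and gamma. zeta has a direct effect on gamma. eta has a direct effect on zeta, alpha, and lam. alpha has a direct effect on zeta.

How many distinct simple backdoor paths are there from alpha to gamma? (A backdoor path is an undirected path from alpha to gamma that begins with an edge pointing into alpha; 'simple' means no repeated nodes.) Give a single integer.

A backdoor path from alpha to gamma is any simple undirected path whose first edge points into alpha (i.e. leaves alpha via a parent).
Parents of alpha: {eta}.
Enumerating:
  P1: alpha <- eta <- theta -> zeta -> gamma
  P2: alpha <- eta <- theta -> gamma
  P3: alpha <- eta -> zeta <- theta -> gamma
  P4: alpha <- eta -> zeta -> gamma
That exhausts the simple backdoor paths. Count: 4.

4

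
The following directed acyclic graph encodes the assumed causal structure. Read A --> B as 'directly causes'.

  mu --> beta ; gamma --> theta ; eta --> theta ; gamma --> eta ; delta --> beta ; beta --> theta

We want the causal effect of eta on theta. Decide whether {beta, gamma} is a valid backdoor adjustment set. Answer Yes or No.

Yes

Backdoor paths from eta to theta (paths whose first edge points into eta):
  P1: eta <- gamma -> theta
Condition 1 (no descendant of eta in the set): holds — descendants of eta are {theta}; none are in {beta, gamma}.
Condition 2 (every backdoor path blocked by {beta, gamma}):
  P1: blocked at fork node gamma ∈ conditioning set.
{beta, gamma} satisfies the backdoor criterion.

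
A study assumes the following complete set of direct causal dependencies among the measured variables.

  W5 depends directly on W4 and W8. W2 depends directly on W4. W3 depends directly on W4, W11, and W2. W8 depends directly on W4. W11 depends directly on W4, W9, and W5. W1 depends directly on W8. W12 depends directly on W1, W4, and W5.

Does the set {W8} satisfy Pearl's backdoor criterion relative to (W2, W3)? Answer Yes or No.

Backdoor paths from W2 to W3 (paths whose first edge points into W2):
  P1: W2 <- W4 -> W8 -> W5 -> W11 -> W3
  P2: W2 <- W4 -> W8 -> W1 -> W12 <- W5 -> W11 -> W3
  P3: W2 <- W4 -> W5 -> W11 -> W3
  P4: W2 <- W4 -> W11 -> W3
  P5: W2 <- W4 -> W3
  P6: W2 <- W4 -> W12 <- W5 -> W11 -> W3
  P7: W2 <- W4 -> W12 <- W1 <- W8 -> W5 -> W11 -> W3
Condition 1 (no descendant of W2 in the set): holds — descendants of W2 are {W3}; none are in {W8}.
Condition 2 (every backdoor path blocked by {W8}):
  P1: blocked at chain node W8 ∈ conditioning set.
  P2: blocked at chain node W8 ∈ conditioning set.
  P3: open — no interior node is in the conditioning set.
  P4: open — no interior node is in the conditioning set.
  P5: open — no interior node is in the conditioning set.
  P6: blocked at collider W12 (neither it nor any descendant is in the conditioning set).
  P7: blocked at collider W12 (neither it nor any descendant is in the conditioning set).
{W8} does not satisfy the backdoor criterion.

No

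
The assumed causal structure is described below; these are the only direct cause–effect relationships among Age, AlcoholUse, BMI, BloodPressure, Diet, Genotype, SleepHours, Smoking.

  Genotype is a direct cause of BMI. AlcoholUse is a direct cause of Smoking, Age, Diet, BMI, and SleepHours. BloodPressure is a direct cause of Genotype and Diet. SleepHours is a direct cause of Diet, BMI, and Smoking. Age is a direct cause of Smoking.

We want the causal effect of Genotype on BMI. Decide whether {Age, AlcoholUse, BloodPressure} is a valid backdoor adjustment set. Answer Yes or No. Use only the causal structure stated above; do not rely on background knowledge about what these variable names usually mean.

Backdoor paths from Genotype to BMI (paths whose first edge points into Genotype):
  P1: Genotype <- BloodPressure -> Diet <- AlcoholUse -> SleepHours -> BMI
  P2: Genotype <- BloodPressure -> Diet <- AlcoholUse -> Age -> Smoking <- SleepHours -> BMI
  P3: Genotype <- BloodPressure -> Diet <- AlcoholUse -> Smoking <- SleepHours -> BMI
  P4: Genotype <- BloodPressure -> Diet <- AlcoholUse -> BMI
  P5: Genotype <- BloodPressure -> Diet <- SleepHours <- AlcoholUse -> BMI
  P6: Genotype <- BloodPressure -> Diet <- SleepHours -> Smoking <- AlcoholUse -> BMI
  P7: Genotype <- BloodPressure -> Diet <- SleepHours -> Smoking <- Age <- AlcoholUse -> BMI
  P8: Genotype <- BloodPressure -> Diet <- SleepHours -> BMI
Condition 1 (no descendant of Genotype in the set): holds — descendants of Genotype are {BMI}; none are in {Age, AlcoholUse, BloodPressure}.
Condition 2 (every backdoor path blocked by {Age, AlcoholUse, BloodPressure}):
  P1: blocked at fork node BloodPressure ∈ conditioning set.
  P2: blocked at fork node BloodPressure ∈ conditioning set.
  P3: blocked at fork node BloodPressure ∈ conditioning set.
  P4: blocked at fork node BloodPressure ∈ conditioning set.
  P5: blocked at fork node BloodPressure ∈ conditioning set.
  P6: blocked at fork node BloodPressure ∈ conditioning set.
  P7: blocked at fork node BloodPressure ∈ conditioning set.
  P8: blocked at fork node BloodPressure ∈ conditioning set.
{Age, AlcoholUse, BloodPressure} satisfies the backdoor criterion.

Yes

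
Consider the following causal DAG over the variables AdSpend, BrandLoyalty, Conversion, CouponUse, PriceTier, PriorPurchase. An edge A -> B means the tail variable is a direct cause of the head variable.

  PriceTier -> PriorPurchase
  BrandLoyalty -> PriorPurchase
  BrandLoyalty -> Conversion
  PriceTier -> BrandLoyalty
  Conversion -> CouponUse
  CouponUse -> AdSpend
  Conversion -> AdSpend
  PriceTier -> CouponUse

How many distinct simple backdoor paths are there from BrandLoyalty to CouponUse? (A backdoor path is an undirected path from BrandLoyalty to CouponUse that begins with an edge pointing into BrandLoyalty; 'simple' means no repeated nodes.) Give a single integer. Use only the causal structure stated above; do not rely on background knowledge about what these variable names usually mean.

A backdoor path from BrandLoyalty to CouponUse is any simple undirected path whose first edge points into BrandLoyalty (i.e. leaves BrandLoyalty via a parent).
Parents of BrandLoyalty: {PriceTier}.
Enumerating:
  P1: BrandLoyalty <- PriceTier -> CouponUse
That exhausts the simple backdoor paths. Count: 1.

1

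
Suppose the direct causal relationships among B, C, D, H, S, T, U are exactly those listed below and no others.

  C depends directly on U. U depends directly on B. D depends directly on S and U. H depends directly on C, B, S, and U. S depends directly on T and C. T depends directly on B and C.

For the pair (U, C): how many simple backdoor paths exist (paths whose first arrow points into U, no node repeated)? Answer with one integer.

6

A backdoor path from U to C is any simple undirected path whose first edge points into U (i.e. leaves U via a parent).
Parents of U: {B}.
Enumerating:
  P1: U <- B -> T <- C
  P2: U <- B -> T -> S <- C
  P3: U <- B -> T -> S -> H <- C
  P4: U <- B -> H <- C
  P5: U <- B -> H <- S <- C
  P6: U <- B -> H <- S <- T <- C
That exhausts the simple backdoor paths. Count: 6.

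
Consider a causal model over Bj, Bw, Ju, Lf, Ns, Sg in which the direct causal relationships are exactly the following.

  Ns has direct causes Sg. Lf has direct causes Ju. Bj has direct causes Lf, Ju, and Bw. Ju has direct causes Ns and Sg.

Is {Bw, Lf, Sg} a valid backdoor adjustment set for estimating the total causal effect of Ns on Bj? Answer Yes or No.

No

Backdoor paths from Ns to Bj (paths whose first edge points into Ns):
  P1: Ns <- Sg -> Ju -> Lf -> Bj
  P2: Ns <- Sg -> Ju -> Bj
Condition 1 (no descendant of Ns in the set): FAILS — Lf is a descendant of Ns.
Condition 2 (every backdoor path blocked by {Bw, Lf, Sg}):
  P1: blocked at fork node Sg ∈ conditioning set.
  P2: blocked at fork node Sg ∈ conditioning set.
{Bw, Lf, Sg} does not satisfy the backdoor criterion.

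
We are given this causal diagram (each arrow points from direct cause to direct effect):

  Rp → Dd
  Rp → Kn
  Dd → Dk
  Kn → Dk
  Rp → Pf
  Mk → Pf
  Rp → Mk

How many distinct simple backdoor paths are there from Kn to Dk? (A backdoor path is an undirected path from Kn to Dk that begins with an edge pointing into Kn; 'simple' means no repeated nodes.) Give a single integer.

1

A backdoor path from Kn to Dk is any simple undirected path whose first edge points into Kn (i.e. leaves Kn via a parent).
Parents of Kn: {Rp}.
Enumerating:
  P1: Kn <- Rp -> Dd -> Dk
That exhausts the simple backdoor paths. Count: 1.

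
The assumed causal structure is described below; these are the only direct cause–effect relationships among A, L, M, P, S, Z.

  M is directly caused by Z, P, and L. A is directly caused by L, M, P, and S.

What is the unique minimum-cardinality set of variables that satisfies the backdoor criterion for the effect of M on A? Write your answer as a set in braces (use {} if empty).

{L, P}

Variables eligible for adjustment (non-descendants of M, excluding M and A): {L, P, S, Z}.
Backdoor paths from M to A:
  P1: M <- L -> A
  P2: M <- P -> A
The empty set is not sufficient: P1 (M <- L -> A) has no collider blocking it and no conditioned non-collider, so it is open.
Try {L, P}:
  P1: blocked at fork node L ∈ conditioning set.
  P2: blocked at fork node P ∈ conditioning set.
{L, P} contains no descendant of M and blocks every backdoor path.
Every element of {L, P} is needed (dropping L leaves P1 open; dropping P leaves P2 open), so no proper subset is valid.
Among all size-2 subsets of the eligible variables, only {L, P} blocks every backdoor path, so it is the unique smallest valid adjustment set.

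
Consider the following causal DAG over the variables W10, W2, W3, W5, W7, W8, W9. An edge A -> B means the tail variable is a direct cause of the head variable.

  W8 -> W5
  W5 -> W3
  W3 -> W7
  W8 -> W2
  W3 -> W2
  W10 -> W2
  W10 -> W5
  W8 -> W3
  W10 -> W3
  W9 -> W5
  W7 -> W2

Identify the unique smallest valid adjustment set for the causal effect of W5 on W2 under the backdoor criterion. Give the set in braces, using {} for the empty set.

{W10, W8}

Variables eligible for adjustment (non-descendants of W5, excluding W5 and W2): {W10, W8, W9}.
Backdoor paths from W5 to W2:
  P1: W5 <- W8 -> W3 <- W10 -> W2
  P2: W5 <- W8 -> W3 -> W7 -> W2
  P3: W5 <- W8 -> W3 -> W2
  P4: W5 <- W8 -> W2
  P5: W5 <- W10 -> W3 <- W8 -> W2
  P6: W5 <- W10 -> W3 -> W7 -> W2
  P7: W5 <- W10 -> W3 -> W2
  P8: W5 <- W10 -> W2
The empty set is not sufficient: P2 (W5 <- W8 -> W3 -> W7 -> W2) has no collider blocking it and no conditioned non-collider, so it is open.
Try {W10, W8}:
  P1: blocked at fork node W8 ∈ conditioning set.
  P2: blocked at fork node W8 ∈ conditioning set.
  P3: blocked at fork node W8 ∈ conditioning set.
  P4: blocked at fork node W8 ∈ conditioning set.
  P5: blocked at fork node W10 ∈ conditioning set.
  P6: blocked at fork node W10 ∈ conditioning set.
  P7: blocked at fork node W10 ∈ conditioning set.
  P8: blocked at fork node W10 ∈ conditioning set.
{W10, W8} contains no descendant of W5 and blocks every backdoor path.
Every element of {W10, W8} is needed (dropping W10 leaves P6 open; dropping W8 leaves P2 open), so no proper subset is valid.
Among all size-2 subsets of the eligible variables, only {W10, W8} blocks every backdoor path, so it is the unique smallest valid adjustment set.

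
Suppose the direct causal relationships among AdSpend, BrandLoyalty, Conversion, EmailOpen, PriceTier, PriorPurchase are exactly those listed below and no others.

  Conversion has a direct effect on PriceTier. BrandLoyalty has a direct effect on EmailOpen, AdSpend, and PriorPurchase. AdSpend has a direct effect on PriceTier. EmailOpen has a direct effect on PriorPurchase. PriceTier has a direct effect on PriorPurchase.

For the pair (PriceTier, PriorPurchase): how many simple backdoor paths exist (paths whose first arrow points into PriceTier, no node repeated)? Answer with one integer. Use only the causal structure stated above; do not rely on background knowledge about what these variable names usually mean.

A backdoor path from PriceTier to PriorPurchase is any simple undirected path whose first edge points into PriceTier (i.e. leaves PriceTier via a parent).
Parents of PriceTier: {AdSpend, Conversion}.
Enumerating:
  P1: PriceTier <- AdSpend <- BrandLoyalty -> EmailOpen -> PriorPurchase
  P2: PriceTier <- AdSpend <- BrandLoyalty -> PriorPurchase
That exhausts the simple backdoor paths. Count: 2.

2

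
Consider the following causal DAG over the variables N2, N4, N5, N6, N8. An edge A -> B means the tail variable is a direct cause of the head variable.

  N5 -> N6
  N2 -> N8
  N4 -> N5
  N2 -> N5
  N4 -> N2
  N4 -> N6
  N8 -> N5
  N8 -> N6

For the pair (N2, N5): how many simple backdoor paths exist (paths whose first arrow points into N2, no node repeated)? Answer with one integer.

A backdoor path from N2 to N5 is any simple undirected path whose first edge points into N2 (i.e. leaves N2 via a parent).
Parents of N2: {N4}.
Enumerating:
  P1: N2 <- N4 -> N5
  P2: N2 <- N4 -> N6 <- N8 -> N5
  P3: N2 <- N4 -> N6 <- N5
That exhausts the simple backdoor paths. Count: 3.

3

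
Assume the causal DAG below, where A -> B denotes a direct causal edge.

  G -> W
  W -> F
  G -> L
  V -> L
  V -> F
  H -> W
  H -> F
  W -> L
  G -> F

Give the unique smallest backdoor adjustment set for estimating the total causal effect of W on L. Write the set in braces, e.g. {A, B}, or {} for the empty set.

{G}

Variables eligible for adjustment (non-descendants of W, excluding W and L): {G, H, V}.
Backdoor paths from W to L:
  P1: W <- H -> F <- V -> L
  P2: W <- H -> F <- G -> L
  P3: W <- G -> L
  P4: W <- G -> F <- V -> L
The empty set is not sufficient: P3 (W <- G -> L) has no collider blocking it and no conditioned non-collider, so it is open.
Try {G}:
  P1: blocked at collider F (neither it nor any descendant is in the conditioning set).
  P2: blocked at collider F (neither it nor any descendant is in the conditioning set).
  P3: blocked at fork node G ∈ conditioning set.
  P4: blocked at fork node G ∈ conditioning set.
{G} contains no descendant of W and blocks every backdoor path.
No other singleton works — e.g. {V} leaves P3 open — so {G} is the unique smallest valid adjustment set.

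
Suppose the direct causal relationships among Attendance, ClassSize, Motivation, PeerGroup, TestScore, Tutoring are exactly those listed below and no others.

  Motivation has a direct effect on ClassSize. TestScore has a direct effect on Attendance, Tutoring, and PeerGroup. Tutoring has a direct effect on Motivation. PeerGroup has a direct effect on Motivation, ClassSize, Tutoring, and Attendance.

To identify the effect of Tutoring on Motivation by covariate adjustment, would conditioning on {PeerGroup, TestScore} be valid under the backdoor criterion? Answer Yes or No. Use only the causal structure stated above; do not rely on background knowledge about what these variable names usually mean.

Backdoor paths from Tutoring to Motivation (paths whose first edge points into Tutoring):
  P1: Tutoring <- TestScore -> PeerGroup -> Motivation
  P2: Tutoring <- TestScore -> PeerGroup -> ClassSize <- Motivation
  P3: Tutoring <- TestScore -> Attendance <- PeerGroup -> Motivation
  P4: Tutoring <- TestScore -> Attendance <- PeerGroup -> ClassSize <- Motivation
  P5: Tutoring <- PeerGroup -> Motivation
  P6: Tutoring <- PeerGroup -> ClassSize <- Motivation
Condition 1 (no descendant of Tutoring in the set): holds — descendants of Tutoring are {ClassSize, Motivation}; none are in {PeerGroup, TestScore}.
Condition 2 (every backdoor path blocked by {PeerGroup, TestScore}):
  P1: blocked at fork node TestScore ∈ conditioning set.
  P2: blocked at fork node TestScore ∈ conditioning set.
  P3: blocked at fork node TestScore ∈ conditioning set.
  P4: blocked at fork node TestScore ∈ conditioning set.
  P5: blocked at fork node PeerGroup ∈ conditioning set.
  P6: blocked at fork node PeerGroup ∈ conditioning set.
{PeerGroup, TestScore} satisfies the backdoor criterion.

Yes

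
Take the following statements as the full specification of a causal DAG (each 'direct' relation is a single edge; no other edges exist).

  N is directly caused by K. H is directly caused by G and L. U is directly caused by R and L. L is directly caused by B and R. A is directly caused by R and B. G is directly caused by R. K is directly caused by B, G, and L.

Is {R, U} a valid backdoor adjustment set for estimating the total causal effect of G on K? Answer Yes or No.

Backdoor paths from G to K (paths whose first edge points into G):
  P1: G <- R -> L <- B -> K
  P2: G <- R -> L -> K
  P3: G <- R -> A <- B -> L -> K
  P4: G <- R -> A <- B -> K
  P5: G <- R -> U <- L <- B -> K
  P6: G <- R -> U <- L -> K
Condition 1 (no descendant of G in the set): holds — descendants of G are {H, K, N}; none are in {R, U}.
Condition 2 (every backdoor path blocked by {R, U}):
  P1: blocked at fork node R ∈ conditioning set.
  P2: blocked at fork node R ∈ conditioning set.
  P3: blocked at fork node R ∈ conditioning set.
  P4: blocked at fork node R ∈ conditioning set.
  P5: blocked at fork node R ∈ conditioning set.
  P6: blocked at fork node R ∈ conditioning set.
{R, U} satisfies the backdoor criterion.

Yes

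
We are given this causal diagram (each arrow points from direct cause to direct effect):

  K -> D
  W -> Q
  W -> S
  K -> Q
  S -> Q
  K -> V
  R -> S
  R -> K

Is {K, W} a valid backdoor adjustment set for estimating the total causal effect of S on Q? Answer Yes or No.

Yes

Backdoor paths from S to Q (paths whose first edge points into S):
  P1: S <- W -> Q
  P2: S <- R -> K -> Q
Condition 1 (no descendant of S in the set): holds — descendants of S are {Q}; none are in {K, W}.
Condition 2 (every backdoor path blocked by {K, W}):
  P1: blocked at fork node W ∈ conditioning set.
  P2: blocked at chain node K ∈ conditioning set.
{K, W} satisfies the backdoor criterion.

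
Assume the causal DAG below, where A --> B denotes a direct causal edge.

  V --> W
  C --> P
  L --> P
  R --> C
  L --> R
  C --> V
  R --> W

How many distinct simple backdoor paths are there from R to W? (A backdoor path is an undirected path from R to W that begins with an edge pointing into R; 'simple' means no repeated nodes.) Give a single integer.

A backdoor path from R to W is any simple undirected path whose first edge points into R (i.e. leaves R via a parent).
Parents of R: {L}.
Enumerating:
  P1: R <- L -> P <- C -> V -> W
That exhausts the simple backdoor paths. Count: 1.

1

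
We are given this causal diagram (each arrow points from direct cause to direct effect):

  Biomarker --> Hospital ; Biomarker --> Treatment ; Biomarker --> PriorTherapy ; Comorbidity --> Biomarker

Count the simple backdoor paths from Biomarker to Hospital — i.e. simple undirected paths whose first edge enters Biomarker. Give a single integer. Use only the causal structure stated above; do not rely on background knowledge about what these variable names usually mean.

A backdoor path from Biomarker to Hospital is any simple undirected path whose first edge points into Biomarker (i.e. leaves Biomarker via a parent).
Parents of Biomarker: {Comorbidity}.
No simple path from any parent of Biomarker reaches Hospital without revisiting Biomarker, so there are no backdoor paths.

0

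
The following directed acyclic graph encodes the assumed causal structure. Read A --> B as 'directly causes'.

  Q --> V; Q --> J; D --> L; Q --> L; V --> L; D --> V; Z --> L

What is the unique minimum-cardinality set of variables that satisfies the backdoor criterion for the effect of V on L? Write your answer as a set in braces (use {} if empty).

Variables eligible for adjustment (non-descendants of V, excluding V and L): {D, J, Q, Z}.
Backdoor paths from V to L:
  P1: V <- D -> L
  P2: V <- Q -> L
The empty set is not sufficient: P1 (V <- D -> L) has no collider blocking it and no conditioned non-collider, so it is open.
Try {D, Q}:
  P1: blocked at fork node D ∈ conditioning set.
  P2: blocked at fork node Q ∈ conditioning set.
{D, Q} contains no descendant of V and blocks every backdoor path.
Every element of {D, Q} is needed (dropping D leaves P1 open; dropping Q leaves P2 open), so no proper subset is valid.
Among all size-2 subsets of the eligible variables, only {D, Q} blocks every backdoor path, so it is the unique smallest valid adjustment set.

{D, Q}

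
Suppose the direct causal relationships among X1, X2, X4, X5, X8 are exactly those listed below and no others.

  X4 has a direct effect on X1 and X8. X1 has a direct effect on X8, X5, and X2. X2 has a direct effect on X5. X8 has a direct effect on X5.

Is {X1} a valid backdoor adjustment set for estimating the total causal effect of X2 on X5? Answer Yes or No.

Backdoor paths from X2 to X5 (paths whose first edge points into X2):
  P1: X2 <- X1 <- X4 -> X8 -> X5
  P2: X2 <- X1 -> X8 -> X5
  P3: X2 <- X1 -> X5
Condition 1 (no descendant of X2 in the set): holds — descendants of X2 are {X5}; none are in {X1}.
Condition 2 (every backdoor path blocked by {X1}):
  P1: blocked at chain node X1 ∈ conditioning set.
  P2: blocked at fork node X1 ∈ conditioning set.
  P3: blocked at fork node X1 ∈ conditioning set.
{X1} satisfies the backdoor criterion.

Yes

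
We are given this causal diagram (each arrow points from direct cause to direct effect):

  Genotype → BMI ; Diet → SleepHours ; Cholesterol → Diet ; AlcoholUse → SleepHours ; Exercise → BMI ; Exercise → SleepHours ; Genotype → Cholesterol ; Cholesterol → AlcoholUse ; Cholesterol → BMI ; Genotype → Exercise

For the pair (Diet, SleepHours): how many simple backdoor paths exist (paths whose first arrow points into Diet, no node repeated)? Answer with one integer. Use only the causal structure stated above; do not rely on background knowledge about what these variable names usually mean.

A backdoor path from Diet to SleepHours is any simple undirected path whose first edge points into Diet (i.e. leaves Diet via a parent).
Parents of Diet: {Cholesterol}.
Enumerating:
  P1: Diet <- Cholesterol <- Genotype -> Exercise -> SleepHours
  P2: Diet <- Cholesterol <- Genotype -> BMI <- Exercise -> SleepHours
  P3: Diet <- Cholesterol -> BMI <- Genotype -> Exercise -> SleepHours
  P4: Diet <- Cholesterol -> BMI <- Exercise -> SleepHours
  P5: Diet <- Cholesterol -> AlcoholUse -> SleepHours
That exhausts the simple backdoor paths. Count: 5.

5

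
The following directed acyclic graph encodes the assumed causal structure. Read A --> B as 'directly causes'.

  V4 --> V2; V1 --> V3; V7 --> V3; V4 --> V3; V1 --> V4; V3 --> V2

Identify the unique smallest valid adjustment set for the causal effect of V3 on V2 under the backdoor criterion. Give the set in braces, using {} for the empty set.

{V4}

Variables eligible for adjustment (non-descendants of V3, excluding V3 and V2): {V1, V4, V7}.
Backdoor paths from V3 to V2:
  P1: V3 <- V1 -> V4 -> V2
  P2: V3 <- V4 -> V2
The empty set is not sufficient: P1 (V3 <- V1 -> V4 -> V2) has no collider blocking it and no conditioned non-collider, so it is open.
Try {V4}:
  P1: blocked at chain node V4 ∈ conditioning set.
  P2: blocked at fork node V4 ∈ conditioning set.
{V4} contains no descendant of V3 and blocks every backdoor path.
No other singleton works — e.g. {V1} leaves P2 open — so {V4} is the unique smallest valid adjustment set.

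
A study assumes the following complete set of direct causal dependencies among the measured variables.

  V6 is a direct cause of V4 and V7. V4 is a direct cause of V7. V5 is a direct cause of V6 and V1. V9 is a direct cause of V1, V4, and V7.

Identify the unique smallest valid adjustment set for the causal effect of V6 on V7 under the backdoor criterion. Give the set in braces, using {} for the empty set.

{}

Variables eligible for adjustment (non-descendants of V6, excluding V6 and V7): {V1, V5, V9}.
Backdoor paths from V6 to V7:
  P1: V6 <- V5 -> V1 <- V9 -> V4 -> V7
  P2: V6 <- V5 -> V1 <- V9 -> V7
Each backdoor path contains an unconditioned collider, so every path is already blocked with the empty conditioning set:
  P1: blocked at collider V1 (neither it nor any descendant is in the conditioning set).
  P2: blocked at collider V1 (neither it nor any descendant is in the conditioning set).
The empty set is therefore the unique smallest valid set.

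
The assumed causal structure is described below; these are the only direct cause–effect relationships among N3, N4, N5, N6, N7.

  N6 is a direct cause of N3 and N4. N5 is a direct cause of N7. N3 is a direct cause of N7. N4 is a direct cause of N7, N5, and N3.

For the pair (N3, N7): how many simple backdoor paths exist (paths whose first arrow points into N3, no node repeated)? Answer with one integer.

4

A backdoor path from N3 to N7 is any simple undirected path whose first edge points into N3 (i.e. leaves N3 via a parent).
Parents of N3: {N4, N6}.
Enumerating:
  P1: N3 <- N6 -> N4 -> N5 -> N7
  P2: N3 <- N6 -> N4 -> N7
  P3: N3 <- N4 -> N5 -> N7
  P4: N3 <- N4 -> N7
That exhausts the simple backdoor paths. Count: 4.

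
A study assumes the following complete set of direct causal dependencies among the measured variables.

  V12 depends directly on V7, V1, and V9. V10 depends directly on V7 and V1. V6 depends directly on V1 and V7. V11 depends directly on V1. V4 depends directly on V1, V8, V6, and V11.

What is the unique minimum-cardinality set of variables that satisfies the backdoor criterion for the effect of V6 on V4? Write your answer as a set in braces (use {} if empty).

Variables eligible for adjustment (non-descendants of V6, excluding V6 and V4): {V1, V10, V11, V12, V7, V8, V9}.
Backdoor paths from V6 to V4:
  P1: V6 <- V1 -> V11 -> V4
  P2: V6 <- V1 -> V4
  P3: V6 <- V7 -> V12 <- V1 -> V11 -> V4
  P4: V6 <- V7 -> V12 <- V1 -> V4
  P5: V6 <- V7 -> V10 <- V1 -> V11 -> V4
  P6: V6 <- V7 -> V10 <- V1 -> V4
The empty set is not sufficient: P1 (V6 <- V1 -> V11 -> V4) has no collider blocking it and no conditioned non-collider, so it is open.
Try {V1}:
  P1: blocked at fork node V1 ∈ conditioning set.
  P2: blocked at fork node V1 ∈ conditioning set.
  P3: blocked at collider V12 (neither it nor any descendant is in the conditioning set).
  P4: blocked at collider V12 (neither it nor any descendant is in the conditioning set).
  P5: blocked at collider V10 (neither it nor any descendant is in the conditioning set).
  P6: blocked at collider V10 (neither it nor any descendant is in the conditioning set).
{V1} contains no descendant of V6 and blocks every backdoor path.
No other singleton works — e.g. {V7} leaves P1 open — so {V1} is the unique smallest valid adjustment set.

{V1}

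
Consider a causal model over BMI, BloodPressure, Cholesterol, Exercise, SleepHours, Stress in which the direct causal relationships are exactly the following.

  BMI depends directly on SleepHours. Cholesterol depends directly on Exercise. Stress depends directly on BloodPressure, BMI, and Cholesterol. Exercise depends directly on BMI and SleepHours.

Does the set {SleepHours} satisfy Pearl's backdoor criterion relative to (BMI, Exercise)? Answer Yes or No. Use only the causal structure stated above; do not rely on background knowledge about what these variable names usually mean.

Yes

Backdoor paths from BMI to Exercise (paths whose first edge points into BMI):
  P1: BMI <- SleepHours -> Exercise
Condition 1 (no descendant of BMI in the set): holds — descendants of BMI are {Cholesterol, Exercise, Stress}; none are in {SleepHours}.
Condition 2 (every backdoor path blocked by {SleepHours}):
  P1: blocked at fork node SleepHours ∈ conditioning set.
{SleepHours} satisfies the backdoor criterion.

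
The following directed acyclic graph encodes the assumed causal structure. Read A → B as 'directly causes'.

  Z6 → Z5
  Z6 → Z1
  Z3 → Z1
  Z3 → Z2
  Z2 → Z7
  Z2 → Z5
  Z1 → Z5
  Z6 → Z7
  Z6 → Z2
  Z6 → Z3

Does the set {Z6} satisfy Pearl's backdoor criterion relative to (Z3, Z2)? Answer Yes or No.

Backdoor paths from Z3 to Z2 (paths whose first edge points into Z3):
  P1: Z3 <- Z6 -> Z1 -> Z5 <- Z2
  P2: Z3 <- Z6 -> Z2
  P3: Z3 <- Z6 -> Z5 <- Z2
  P4: Z3 <- Z6 -> Z7 <- Z2
Condition 1 (no descendant of Z3 in the set): holds — descendants of Z3 are {Z1, Z2, Z5, Z7}; none are in {Z6}.
Condition 2 (every backdoor path blocked by {Z6}):
  P1: blocked at fork node Z6 ∈ conditioning set.
  P2: blocked at fork node Z6 ∈ conditioning set.
  P3: blocked at fork node Z6 ∈ conditioning set.
  P4: blocked at fork node Z6 ∈ conditioning set.
{Z6} satisfies the backdoor criterion.

Yes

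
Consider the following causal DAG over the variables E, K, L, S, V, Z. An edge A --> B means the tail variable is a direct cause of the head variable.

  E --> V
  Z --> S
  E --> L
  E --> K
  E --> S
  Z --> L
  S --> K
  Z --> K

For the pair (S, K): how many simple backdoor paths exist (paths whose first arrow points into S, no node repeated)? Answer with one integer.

A backdoor path from S to K is any simple undirected path whose first edge points into S (i.e. leaves S via a parent).
Parents of S: {E, Z}.
Enumerating:
  P1: S <- E -> L <- Z -> K
  P2: S <- E -> K
  P3: S <- Z -> L <- E -> K
  P4: S <- Z -> K
That exhausts the simple backdoor paths. Count: 4.

4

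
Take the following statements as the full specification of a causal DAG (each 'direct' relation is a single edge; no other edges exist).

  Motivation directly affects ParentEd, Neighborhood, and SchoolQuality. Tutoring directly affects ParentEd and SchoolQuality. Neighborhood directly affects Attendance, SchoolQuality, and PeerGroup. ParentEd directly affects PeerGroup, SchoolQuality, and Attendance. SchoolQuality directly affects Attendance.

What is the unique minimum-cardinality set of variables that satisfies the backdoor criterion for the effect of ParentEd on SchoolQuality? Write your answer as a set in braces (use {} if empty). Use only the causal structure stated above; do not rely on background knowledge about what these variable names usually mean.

{Motivation, Tutoring}

Variables eligible for adjustment (non-descendants of ParentEd, excluding ParentEd and SchoolQuality): {Motivation, Neighborhood, Tutoring}.
Backdoor paths from ParentEd to SchoolQuality:
  P1: ParentEd <- Motivation -> Neighborhood -> SchoolQuality
  P2: ParentEd <- Motivation -> Neighborhood -> Attendance <- SchoolQuality
  P3: ParentEd <- Motivation -> SchoolQuality
  P4: ParentEd <- Tutoring -> SchoolQuality
The empty set is not sufficient: P1 (ParentEd <- Motivation -> Neighborhood -> SchoolQuality) has no collider blocking it and no conditioned non-collider, so it is open.
Try {Motivation, Tutoring}:
  P1: blocked at fork node Motivation ∈ conditioning set.
  P2: blocked at fork node Motivation ∈ conditioning set.
  P3: blocked at fork node Motivation ∈ conditioning set.
  P4: blocked at fork node Tutoring ∈ conditioning set.
{Motivation, Tutoring} contains no descendant of ParentEd and blocks every backdoor path.
Every element of {Motivation, Tutoring} is needed (dropping Motivation leaves P1 open; dropping Tutoring leaves P4 open), so no proper subset is valid.
Among all size-2 subsets of the eligible variables, only {Motivation, Tutoring} blocks every backdoor path, so it is the unique smallest valid adjustment set.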